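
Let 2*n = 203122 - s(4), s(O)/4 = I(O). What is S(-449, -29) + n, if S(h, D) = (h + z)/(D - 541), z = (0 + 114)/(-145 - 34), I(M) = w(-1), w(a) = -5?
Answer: 2072673923/20406 ≈ 1.0157e+5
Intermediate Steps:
I(M) = -5
s(O) = -20 (s(O) = 4*(-5) = -20)
z = -114/179 (z = 114/(-179) = 114*(-1/179) = -114/179 ≈ -0.63687)
S(h, D) = (-114/179 + h)/(-541 + D) (S(h, D) = (h - 114/179)/(D - 541) = (-114/179 + h)/(-541 + D))
n = 101571 (n = (203122 - 1*(-20))/2 = (203122 + 20)/2 = (½)*203142 = 101571)
S(-449, -29) + n = (-114/179 - 449)/(-541 - 29) + 101571 = -80485/179/(-570) + 101571 = -1/570*(-80485/179) + 101571 = 16097/20406 + 101571 = 2072673923/20406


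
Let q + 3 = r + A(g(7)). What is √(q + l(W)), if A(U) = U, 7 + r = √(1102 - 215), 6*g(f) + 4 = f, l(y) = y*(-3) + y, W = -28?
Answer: √(186 + 4*√887)/2 ≈ 8.7340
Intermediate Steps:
l(y) = -2*y (l(y) = -3*y + y = -2*y)
g(f) = -⅔ + f/6
r = -7 + √887 (r = -7 + √(1102 - 215) = -7 + √887 ≈ 22.783)
q = -19/2 + √887 (q = -3 + ((-7 + √887) + (-⅔ + (⅙)*7)) = -3 + ((-7 + √887) + (-⅔ + 7/6)) = -3 + ((-7 + √887) + ½) = -3 + (-13/2 + √887) = -19/2 + √887 ≈ 20.283)
√(q + l(W)) = √((-19/2 + √887) - 2*(-28)) = √((-19/2 + √887) + 56) = √(93/2 + √887)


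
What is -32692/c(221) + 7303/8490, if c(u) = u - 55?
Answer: -138171391/704670 ≈ -196.08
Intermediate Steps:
c(u) = -55 + u
-32692/c(221) + 7303/8490 = -32692/(-55 + 221) + 7303/8490 = -32692/166 + 7303*(1/8490) = -32692*1/166 + 7303/8490 = -16346/83 + 7303/8490 = -138171391/704670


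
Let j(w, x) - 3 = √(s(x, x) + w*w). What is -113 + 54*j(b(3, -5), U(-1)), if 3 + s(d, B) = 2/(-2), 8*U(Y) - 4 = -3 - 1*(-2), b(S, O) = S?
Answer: 49 + 54*√5 ≈ 169.75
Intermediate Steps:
U(Y) = 3/8 (U(Y) = ½ + (-3 - 1*(-2))/8 = ½ + (-3 + 2)/8 = ½ + (⅛)*(-1) = ½ - ⅛ = 3/8)
s(d, B) = -4 (s(d, B) = -3 + 2/(-2) = -3 + 2*(-½) = -3 - 1 = -4)
j(w, x) = 3 + √(-4 + w²) (j(w, x) = 3 + √(-4 + w*w) = 3 + √(-4 + w²))
-113 + 54*j(b(3, -5), U(-1)) = -113 + 54*(3 + √(-4 + 3²)) = -113 + 54*(3 + √(-4 + 9)) = -113 + 54*(3 + √5) = -113 + (162 + 54*√5) = 49 + 54*√5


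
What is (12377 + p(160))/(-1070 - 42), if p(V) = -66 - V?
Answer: -12151/1112 ≈ -10.927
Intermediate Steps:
(12377 + p(160))/(-1070 - 42) = (12377 + (-66 - 1*160))/(-1070 - 42) = (12377 + (-66 - 160))/(-1112) = (12377 - 226)*(-1/1112) = 12151*(-1/1112) = -12151/1112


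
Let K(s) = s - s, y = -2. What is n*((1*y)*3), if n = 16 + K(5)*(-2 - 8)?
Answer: -96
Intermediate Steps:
K(s) = 0
n = 16 (n = 16 + 0*(-2 - 8) = 16 + 0*(-10) = 16 + 0 = 16)
n*((1*y)*3) = 16*((1*(-2))*3) = 16*(-2*3) = 16*(-6) = -96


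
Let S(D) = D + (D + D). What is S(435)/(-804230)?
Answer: -261/160846 ≈ -0.0016227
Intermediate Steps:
S(D) = 3*D (S(D) = D + 2*D = 3*D)
S(435)/(-804230) = (3*435)/(-804230) = 1305*(-1/804230) = -261/160846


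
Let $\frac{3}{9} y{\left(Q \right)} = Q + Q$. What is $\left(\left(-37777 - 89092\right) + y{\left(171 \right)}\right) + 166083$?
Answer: $40240$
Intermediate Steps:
$y{\left(Q \right)} = 6 Q$ ($y{\left(Q \right)} = 3 \left(Q + Q\right) = 3 \cdot 2 Q = 6 Q$)
$\left(\left(-37777 - 89092\right) + y{\left(171 \right)}\right) + 166083 = \left(\left(-37777 - 89092\right) + 6 \cdot 171\right) + 166083 = \left(-126869 + 1026\right) + 166083 = -125843 + 166083 = 40240$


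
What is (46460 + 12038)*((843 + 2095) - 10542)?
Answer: -444818792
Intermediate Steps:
(46460 + 12038)*((843 + 2095) - 10542) = 58498*(2938 - 10542) = 58498*(-7604) = -444818792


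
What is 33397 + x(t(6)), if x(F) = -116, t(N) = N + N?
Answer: 33281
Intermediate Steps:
t(N) = 2*N
33397 + x(t(6)) = 33397 - 116 = 33281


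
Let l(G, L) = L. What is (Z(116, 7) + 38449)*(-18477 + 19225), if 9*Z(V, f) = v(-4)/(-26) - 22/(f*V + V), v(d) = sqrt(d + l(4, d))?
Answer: 30025283431/1044 - 748*I*sqrt(2)/117 ≈ 2.876e+7 - 9.0413*I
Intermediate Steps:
v(d) = sqrt(2)*sqrt(d) (v(d) = sqrt(d + d) = sqrt(2*d) = sqrt(2)*sqrt(d))
Z(V, f) = -22/(9*(V + V*f)) - I*sqrt(2)/117 (Z(V, f) = ((sqrt(2)*sqrt(-4))/(-26) - 22/(f*V + V))/9 = ((sqrt(2)*(2*I))*(-1/26) - 22/(V*f + V))/9 = ((2*I*sqrt(2))*(-1/26) - 22/(V + V*f))/9 = (-I*sqrt(2)/13 - 22/(V + V*f))/9 = (-22/(V + V*f) - I*sqrt(2)/13)/9 = -22/(9*(V + V*f)) - I*sqrt(2)/117)
(Z(116, 7) + 38449)*(-18477 + 19225) = ((1/117)*(-286 - 1*I*116*sqrt(2) - 1*I*116*7*sqrt(2))/(116*(1 + 7)) + 38449)*(-18477 + 19225) = ((1/117)*(1/116)*(-286 - 116*I*sqrt(2) - 812*I*sqrt(2))/8 + 38449)*748 = ((1/117)*(1/116)*(1/8)*(-286 - 928*I*sqrt(2)) + 38449)*748 = ((-11/4176 - I*sqrt(2)/117) + 38449)*748 = (160563013/4176 - I*sqrt(2)/117)*748 = 30025283431/1044 - 748*I*sqrt(2)/117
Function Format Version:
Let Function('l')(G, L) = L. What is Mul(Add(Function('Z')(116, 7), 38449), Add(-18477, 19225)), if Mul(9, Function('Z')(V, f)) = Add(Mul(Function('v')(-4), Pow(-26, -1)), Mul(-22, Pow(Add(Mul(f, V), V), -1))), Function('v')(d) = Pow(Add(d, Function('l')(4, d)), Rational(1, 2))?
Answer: Add(Rational(30025283431, 1044), Mul(Rational(-748, 117), I, Pow(2, Rational(1, 2)))) ≈ Add(2.8760e+7, Mul(-9.0413, I))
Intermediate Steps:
Function('v')(d) = Mul(Pow(2, Rational(1, 2)), Pow(d, Rational(1, 2))) (Function('v')(d) = Pow(Add(d, d), Rational(1, 2)) = Pow(Mul(2, d), Rational(1, 2)) = Mul(Pow(2, Rational(1, 2)), Pow(d, Rational(1, 2))))
Function('Z')(V, f) = Add(Mul(Rational(-22, 9), Pow(Add(V, Mul(V, f)), -1)), Mul(Rational(-1, 117), I, Pow(2, Rational(1, 2)))) (Function('Z')(V, f) = Mul(Rational(1, 9), Add(Mul(Mul(Pow(2, Rational(1, 2)), Pow(-4, Rational(1, 2))), Pow(-26, -1)), Mul(-22, Pow(Add(Mul(f, V), V), -1)))) = Mul(Rational(1, 9), Add(Mul(Mul(Pow(2, Rational(1, 2)), Mul(2, I)), Rational(-1, 26)), Mul(-22, Pow(Add(Mul(V, f), V), -1)))) = Mul(Rational(1, 9), Add(Mul(Mul(2, I, Pow(2, Rational(1, 2))), Rational(-1, 26)), Mul(-22, Pow(Add(V, Mul(V, f)), -1)))) = Mul(Rational(1, 9), Add(Mul(Rational(-1, 13), I, Pow(2, Rational(1, 2))), Mul(-22, Pow(Add(V, Mul(V, f)), -1)))) = Mul(Rational(1, 9), Add(Mul(-22, Pow(Add(V, Mul(V, f)), -1)), Mul(Rational(-1, 13), I, Pow(2, Rational(1, 2))))) = Add(Mul(Rational(-22, 9), Pow(Add(V, Mul(V, f)), -1)), Mul(Rational(-1, 117), I, Pow(2, Rational(1, 2)))))
Mul(Add(Function('Z')(116, 7), 38449), Add(-18477, 19225)) = Mul(Add(Mul(Rational(1, 117), Pow(116, -1), Pow(Add(1, 7), -1), Add(-286, Mul(-1, I, 116, Pow(2, Rational(1, 2))), Mul(-1, I, 116, 7, Pow(2, Rational(1, 2))))), 38449), Add(-18477, 19225)) = Mul(Add(Mul(Rational(1, 117), Rational(1, 116), Pow(8, -1), Add(-286, Mul(-116, I, Pow(2, Rational(1, 2))), Mul(-812, I, Pow(2, Rational(1, 2))))), 38449), 748) = Mul(Add(Mul(Rational(1, 117), Rational(1, 116), Rational(1, 8), Add(-286, Mul(-928, I, Pow(2, Rational(1, 2))))), 38449), 748) = Mul(Add(Add(Rational(-11, 4176), Mul(Rational(-1, 117), I, Pow(2, Rational(1, 2)))), 38449), 748) = Mul(Add(Rational(160563013, 4176), Mul(Rational(-1, 117), I, Pow(2, Rational(1, 2)))), 748) = Add(Rational(30025283431, 1044), Mul(Rational(-748, 117), I, Pow(2, Rational(1, 2))))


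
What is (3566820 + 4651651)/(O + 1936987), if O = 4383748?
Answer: 8218471/6320735 ≈ 1.3002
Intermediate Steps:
(3566820 + 4651651)/(O + 1936987) = (3566820 + 4651651)/(4383748 + 1936987) = 8218471/6320735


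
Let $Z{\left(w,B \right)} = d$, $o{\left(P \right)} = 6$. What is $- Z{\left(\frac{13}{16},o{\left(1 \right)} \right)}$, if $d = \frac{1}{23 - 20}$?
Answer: $- \frac{1}{3} \approx -0.33333$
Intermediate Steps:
$d = \frac{1}{3} \approx 0.33333$
$Z{\left(w,B \right)} = \frac{1}{3}$
$- Z{\left(\frac{13}{16},o{\left(1 \right)} \right)} = \left(-1\right) \frac{1}{3} = - \frac{1}{3}$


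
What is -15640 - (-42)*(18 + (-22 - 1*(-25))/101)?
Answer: -1503158/101 ≈ -14883.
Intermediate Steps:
-15640 - (-42)*(18 + (-22 - 1*(-25))/101) = -15640 - (-42)*(18 + (-22 + 25)*(1/101)) = -15640 - (-42)*(18 + 3*(1/101)) = -15640 - (-42)*(18 + 3/101) = -15640 - (-42)*1821/101 = -15640 - 1*(-76482/101) = -15640 + 76482/101 = -1503158/101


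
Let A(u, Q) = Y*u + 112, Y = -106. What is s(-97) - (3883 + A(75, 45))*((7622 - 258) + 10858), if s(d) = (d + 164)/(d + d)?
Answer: 13981193873/194 ≈ 7.2068e+7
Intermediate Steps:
A(u, Q) = 112 - 106*u (A(u, Q) = -106*u + 112 = 112 - 106*u)
s(d) = (164 + d)/(2*d) (s(d) = (164 + d)/((2*d)) = (164 + d)*(1/(2*d)) = (164 + d)/(2*d))
s(-97) - (3883 + A(75, 45))*((7622 - 258) + 10858) = (½)*(164 - 97)/(-97) - (3883 + (112 - 106*75))*((7622 - 258) + 10858) = (½)*(-1/97)*67 - (3883 + (112 - 7950))*(7364 + 10858) = -67/194 - (3883 - 7838)*18222 = -67/194 - (-3955)*18222 = -67/194 - 1*(-72068010) = -67/194 + 72068010 = 13981193873/194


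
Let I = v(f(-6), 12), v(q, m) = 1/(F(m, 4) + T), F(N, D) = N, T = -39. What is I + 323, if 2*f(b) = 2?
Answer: 8720/27 ≈ 322.96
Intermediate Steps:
f(b) = 1 (f(b) = (½)*2 = 1)
v(q, m) = 1/(-39 + m) (v(q, m) = 1/(m - 39) = 1/(-39 + m))
I = -1/27 (I = 1/(-39 + 12) = 1/(-27) = -1/27 ≈ -0.037037)
I + 323 = -1/27 + 323 = 8720/27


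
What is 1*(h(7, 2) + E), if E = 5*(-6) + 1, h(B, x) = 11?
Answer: -18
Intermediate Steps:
E = -29 (E = -30 + 1 = -29)
1*(h(7, 2) + E) = 1*(11 - 29) = 1*(-18) = -18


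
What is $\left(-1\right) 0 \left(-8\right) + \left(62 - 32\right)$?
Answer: $30$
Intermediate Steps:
$\left(-1\right) 0 \left(-8\right) + \left(62 - 32\right) = 0 \left(-8\right) + 30 = 0 + 30 = 30$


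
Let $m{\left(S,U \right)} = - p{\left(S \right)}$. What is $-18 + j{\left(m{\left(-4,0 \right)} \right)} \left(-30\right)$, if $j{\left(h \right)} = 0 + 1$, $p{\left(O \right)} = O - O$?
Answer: $-48$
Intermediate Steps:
$p{\left(O \right)} = 0$
$m{\left(S,U \right)} = 0$ ($m{\left(S,U \right)} = \left(-1\right) 0 = 0$)
$j{\left(h \right)} = 1$
$-18 + j{\left(m{\left(-4,0 \right)} \right)} \left(-30\right) = -18 + 1 \left(-30\right) = -18 - 30 = -48$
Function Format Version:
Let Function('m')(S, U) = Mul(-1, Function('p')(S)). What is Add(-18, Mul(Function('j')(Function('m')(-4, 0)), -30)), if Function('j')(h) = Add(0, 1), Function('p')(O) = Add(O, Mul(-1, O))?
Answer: -48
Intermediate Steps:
Function('p')(O) = 0
Function('m')(S, U) = 0 (Function('m')(S, U) = Mul(-1, 0) = 0)
Function('j')(h) = 1
Add(-18, Mul(Function('j')(Function('m')(-4, 0)), -30)) = Add(-18, Mul(1, -30)) = Add(-18, -30) = -48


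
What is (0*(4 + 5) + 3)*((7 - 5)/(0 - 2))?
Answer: -3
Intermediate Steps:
(0*(4 + 5) + 3)*((7 - 5)/(0 - 2)) = (0*9 + 3)*(2/(-2)) = (0 + 3)*(2*(-½)) = 3*(-1) = -3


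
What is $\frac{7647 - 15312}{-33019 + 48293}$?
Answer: $- \frac{1095}{2182} \approx -0.50183$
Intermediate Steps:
$\frac{7647 - 15312}{-33019 + 48293} = \frac{7647 - 15312}{15274} = \left(-7665\right) \frac{1}{15274} = - \frac{1095}{2182}$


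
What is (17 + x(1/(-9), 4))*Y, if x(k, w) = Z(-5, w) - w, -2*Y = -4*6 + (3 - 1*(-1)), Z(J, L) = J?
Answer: 80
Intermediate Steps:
Y = 10 (Y = -(-4*6 + (3 - 1*(-1)))/2 = -(-24 + (3 + 1))/2 = -(-24 + 4)/2 = -½*(-20) = 10)
x(k, w) = -5 - w
(17 + x(1/(-9), 4))*Y = (17 + (-5 - 1*4))*10 = (17 + (-5 - 4))*10 = (17 - 9)*10 = 8*10 = 80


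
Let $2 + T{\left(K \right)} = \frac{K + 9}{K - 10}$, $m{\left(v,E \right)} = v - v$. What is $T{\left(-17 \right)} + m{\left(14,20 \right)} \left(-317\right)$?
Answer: $- \frac{46}{27} \approx -1.7037$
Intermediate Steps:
$m{\left(v,E \right)} = 0$
$T{\left(K \right)} = -2 + \frac{9 + K}{-10 + K}$ ($T{\left(K \right)} = -2 + \frac{K + 9}{K - 10} = -2 + \frac{9 + K}{-10 + K}$)
$T{\left(-17 \right)} + m{\left(14,20 \right)} \left(-317\right) = \frac{29 - -17}{-10 - 17} + 0 \left(-317\right) = \frac{29 + 17}{-27} + 0 = \left(- \frac{1}{27}\right) 46 + 0 = - \frac{46}{27} + 0 = - \frac{46}{27}$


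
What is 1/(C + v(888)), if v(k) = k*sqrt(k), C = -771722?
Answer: -385861/297427309106 - 444*sqrt(222)/148713654553 ≈ -1.3418e-6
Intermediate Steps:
v(k) = k**(3/2)
1/(C + v(888)) = 1/(-771722 + 888**(3/2)) = 1/(-771722 + 1776*sqrt(222))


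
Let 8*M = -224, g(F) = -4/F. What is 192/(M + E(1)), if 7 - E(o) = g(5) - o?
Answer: -10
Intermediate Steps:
M = -28 (M = (⅛)*(-224) = -28)
E(o) = 39/5 + o (E(o) = 7 - (-4/5 - o) = 7 - (-4*⅕ - o) = 7 - (-⅘ - o) = 7 + (⅘ + o) = 39/5 + o)
192/(M + E(1)) = 192/(-28 + (39/5 + 1)) = 192/(-28 + 44/5) = 192/(-96/5) = -5/96*192 = -10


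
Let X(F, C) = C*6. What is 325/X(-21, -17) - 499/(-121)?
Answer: 11573/12342 ≈ 0.93769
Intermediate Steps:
X(F, C) = 6*C
325/X(-21, -17) - 499/(-121) = 325/((6*(-17))) - 499/(-121) = 325/(-102) - 499*(-1/121) = 325*(-1/102) + 499/121 = -325/102 + 499/121 = 11573/12342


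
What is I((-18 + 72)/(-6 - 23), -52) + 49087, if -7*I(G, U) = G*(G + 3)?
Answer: 288976951/5887 ≈ 49087.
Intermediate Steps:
I(G, U) = -G*(3 + G)/7 (I(G, U) = -G*(G + 3)/7 = -G*(3 + G)/7)
I((-18 + 72)/(-6 - 23), -52) + 49087 = -(-18 + 72)/(-6 - 23)*(3 + (-18 + 72)/(-6 - 23))/7 + 49087 = -54/(-29)*(3 + 54/(-29))/7 + 49087 = -54*(-1/29)*(3 + 54*(-1/29))/7 + 49087 = -1/7*(-54/29)*(3 - 54/29) + 49087 = -1/7*(-54/29)*33/29 + 49087 = 1782/5887 + 49087 = 288976951/5887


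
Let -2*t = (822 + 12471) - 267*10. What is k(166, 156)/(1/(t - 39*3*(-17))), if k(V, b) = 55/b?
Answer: -121825/104 ≈ -1171.4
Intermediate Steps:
t = -10623/2 (t = -((822 + 12471) - 267*10)/2 = -(13293 - 2670)/2 = -½*10623 = -10623/2 ≈ -5311.5)
k(166, 156)/(1/(t - 39*3*(-17))) = (55/156)/(1/(-10623/2 - 39*3*(-17))) = (55*(1/156))/(1/(-10623/2 - 117*(-17))) = 55/(156*(1/(-10623/2 + 1989))) = 55/(156*(1/(-6645/2))) = 55/(156*(-2/6645)) = (55/156)*(-6645/2) = -121825/104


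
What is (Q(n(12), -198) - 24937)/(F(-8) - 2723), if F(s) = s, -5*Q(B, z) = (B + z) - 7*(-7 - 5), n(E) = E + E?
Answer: 24919/2731 ≈ 9.1245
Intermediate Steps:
n(E) = 2*E
Q(B, z) = -84/5 - B/5 - z/5 (Q(B, z) = -((B + z) - 7*(-7 - 5))/5 = -((B + z) - 7*(-12))/5 = -((B + z) + 84)/5 = -(84 + B + z)/5 = -84/5 - B/5 - z/5)
(Q(n(12), -198) - 24937)/(F(-8) - 2723) = ((-84/5 - 2*12/5 - 1/5*(-198)) - 24937)/(-8 - 2723) = ((-84/5 - 1/5*24 + 198/5) - 24937)/(-2731) = ((-84/5 - 24/5 + 198/5) - 24937)*(-1/2731) = (18 - 24937)*(-1/2731) = -24919*(-1/2731) = 24919/2731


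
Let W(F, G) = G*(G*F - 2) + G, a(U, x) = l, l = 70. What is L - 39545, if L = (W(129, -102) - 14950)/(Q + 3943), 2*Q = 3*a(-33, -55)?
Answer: -39687723/1012 ≈ -39217.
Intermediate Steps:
a(U, x) = 70
W(F, G) = G + G*(-2 + F*G) (W(F, G) = G*(F*G - 2) + G = G*(-2 + F*G) + G = G + G*(-2 + F*G))
Q = 105 (Q = (3*70)/2 = (½)*210 = 105)
L = 331817/1012 (L = (-102*(-1 + 129*(-102)) - 14950)/(105 + 3943) = (-102*(-1 - 13158) - 14950)/4048 = (-102*(-13159) - 14950)*(1/4048) = (1342218 - 14950)*(1/4048) = 1327268*(1/4048) = 331817/1012 ≈ 327.88)
L - 39545 = 331817/1012 - 39545 = -39687723/1012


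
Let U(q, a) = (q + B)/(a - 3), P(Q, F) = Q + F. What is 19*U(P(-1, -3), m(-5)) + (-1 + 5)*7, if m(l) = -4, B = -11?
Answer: 481/7 ≈ 68.714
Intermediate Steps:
P(Q, F) = F + Q
U(q, a) = (-11 + q)/(-3 + a) (U(q, a) = (q - 11)/(a - 3) = (-11 + q)/(-3 + a))
19*U(P(-1, -3), m(-5)) + (-1 + 5)*7 = 19*((-11 + (-3 - 1))/(-3 - 4)) + (-1 + 5)*7 = 19*((-11 - 4)/(-7)) + 4*7 = 19*(-⅐*(-15)) + 28 = 19*(15/7) + 28 = 285/7 + 28 = 481/7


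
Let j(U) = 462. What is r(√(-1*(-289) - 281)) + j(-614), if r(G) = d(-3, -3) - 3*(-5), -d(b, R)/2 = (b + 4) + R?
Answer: 481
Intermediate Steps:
d(b, R) = -8 - 2*R - 2*b (d(b, R) = -2*((b + 4) + R) = -2*((4 + b) + R) = -2*(4 + R + b) = -8 - 2*R - 2*b)
r(G) = 19 (r(G) = (-8 - 2*(-3) - 2*(-3)) - 3*(-5) = (-8 + 6 + 6) + 15 = 4 + 15 = 19)
r(√(-1*(-289) - 281)) + j(-614) = 19 + 462 = 481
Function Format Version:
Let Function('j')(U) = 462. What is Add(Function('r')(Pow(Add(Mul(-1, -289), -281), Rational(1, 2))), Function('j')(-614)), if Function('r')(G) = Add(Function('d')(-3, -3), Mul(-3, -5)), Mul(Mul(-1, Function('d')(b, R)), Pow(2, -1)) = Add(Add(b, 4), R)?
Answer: 481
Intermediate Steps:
Function('d')(b, R) = Add(-8, Mul(-2, R), Mul(-2, b)) (Function('d')(b, R) = Mul(-2, Add(Add(b, 4), R)) = Mul(-2, Add(Add(4, b), R)) = Mul(-2, Add(4, R, b)) = Add(-8, Mul(-2, R), Mul(-2, b)))
Function('r')(G) = 19 (Function('r')(G) = Add(Add(-8, Mul(-2, -3), Mul(-2, -3)), Mul(-3, -5)) = Add(Add(-8, 6, 6), 15) = Add(4, 15) = 19)
Add(Function('r')(Pow(Add(Mul(-1, -289), -281), Rational(1, 2))), Function('j')(-614)) = Add(19, 462) = 481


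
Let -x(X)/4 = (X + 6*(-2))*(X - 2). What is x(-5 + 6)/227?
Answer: -44/227 ≈ -0.19383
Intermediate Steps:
x(X) = -4*(-12 + X)*(-2 + X) (x(X) = -4*(X + 6*(-2))*(X - 2) = -4*(X - 12)*(-2 + X) = -4*(-12 + X)*(-2 + X))
x(-5 + 6)/227 = (-96 - 4*(-5 + 6)**2 + 56*(-5 + 6))/227 = (-96 - 4*1**2 + 56*1)/227 = (-96 - 4*1 + 56)/227 = (-96 - 4 + 56)/227 = (1/227)*(-44) = -44/227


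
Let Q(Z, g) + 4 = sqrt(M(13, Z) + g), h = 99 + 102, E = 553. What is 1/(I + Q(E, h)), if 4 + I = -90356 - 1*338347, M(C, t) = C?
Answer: -428711/183793121307 - sqrt(214)/183793121307 ≈ -2.3327e-6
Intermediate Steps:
h = 201
Q(Z, g) = -4 + sqrt(13 + g)
I = -428707 (I = -4 + (-90356 - 1*338347) = -4 + (-90356 - 338347) = -4 - 428703 = -428707)
1/(I + Q(E, h)) = 1/(-428707 + (-4 + sqrt(13 + 201))) = 1/(-428707 + (-4 + sqrt(214))) = 1/(-428711 + sqrt(214))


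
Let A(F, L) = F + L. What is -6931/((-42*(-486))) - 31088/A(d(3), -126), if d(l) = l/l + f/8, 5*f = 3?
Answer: 25348096033/101998764 ≈ 248.51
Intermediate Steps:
f = ⅗ (f = (⅕)*3 = ⅗ ≈ 0.60000)
d(l) = 43/40 (d(l) = l/l + (⅗)/8 = 1 + (⅗)*(⅛) = 1 + 3/40 = 43/40)
-6931/((-42*(-486))) - 31088/A(d(3), -126) = -6931/((-42*(-486))) - 31088/(43/40 - 126) = -6931/20412 - 31088/(-4997/40) = -6931*1/20412 - 31088*(-40/4997) = -6931/20412 + 1243520/4997 = 25348096033/101998764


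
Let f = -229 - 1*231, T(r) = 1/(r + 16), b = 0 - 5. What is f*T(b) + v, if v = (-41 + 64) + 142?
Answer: 1355/11 ≈ 123.18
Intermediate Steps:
v = 165 (v = 23 + 142 = 165)
b = -5
T(r) = 1/(16 + r)
f = -460 (f = -229 - 231 = -460)
f*T(b) + v = -460/(16 - 5) + 165 = -460/11 + 165 = 1355/11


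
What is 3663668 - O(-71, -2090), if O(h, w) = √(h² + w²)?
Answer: 3663668 - √4373141 ≈ 3.6616e+6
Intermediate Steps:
3663668 - O(-71, -2090) = 3663668 - √((-71)² + (-2090)²) = 3663668 - √(5041 + 4368100) = 3663668 - √4373141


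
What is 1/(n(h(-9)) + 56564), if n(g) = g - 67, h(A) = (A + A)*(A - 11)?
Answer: 1/56857 ≈ 1.7588e-5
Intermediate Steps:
h(A) = 2*A*(-11 + A) (h(A) = (2*A)*(-11 + A) = 2*A*(-11 + A))
n(g) = -67 + g
1/(n(h(-9)) + 56564) = 1/((-67 + 2*(-9)*(-11 - 9)) + 56564) = 1/((-67 + 2*(-9)*(-20)) + 56564) = 1/((-67 + 360) + 56564) = 1/(293 + 56564) = 1/56857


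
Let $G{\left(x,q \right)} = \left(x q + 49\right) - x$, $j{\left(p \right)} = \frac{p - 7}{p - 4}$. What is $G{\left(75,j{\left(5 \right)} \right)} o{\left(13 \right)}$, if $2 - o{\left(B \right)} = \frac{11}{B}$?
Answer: $- \frac{2640}{13} \approx -203.08$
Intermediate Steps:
$j{\left(p \right)} = \frac{-7 + p}{-4 + p}$
$o{\left(B \right)} = 2 - \frac{11}{B}$
$G{\left(x,q \right)} = 49 - x + q x$ ($G{\left(x,q \right)} = \left(q x + 49\right) - x = \left(49 + q x\right) - x = 49 - x + q x$)
$G{\left(75,j{\left(5 \right)} \right)} o{\left(13 \right)} = \left(49 - 75 + \frac{-7 + 5}{-4 + 5} \cdot 75\right) \left(2 - \frac{11}{13}\right) = \left(49 - 75 + 1^{-1} \left(-2\right) 75\right) \left(2 - \frac{11}{13}\right) = \left(49 - 75 + 1 \left(-2\right) 75\right) \left(2 - \frac{11}{13}\right) = \left(49 - 75 - 150\right) \frac{15}{13} = \left(-176\right) \frac{15}{13} = - \frac{2640}{13}$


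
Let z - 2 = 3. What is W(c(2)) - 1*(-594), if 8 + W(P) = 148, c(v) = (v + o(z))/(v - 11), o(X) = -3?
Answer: 734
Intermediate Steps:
z = 5 (z = 2 + 3 = 5)
c(v) = (-3 + v)/(-11 + v) (c(v) = (v - 3)/(v - 11) = (-3 + v)/(-11 + v))
W(P) = 140 (W(P) = -8 + 148 = 140)
W(c(2)) - 1*(-594) = 140 - 1*(-594) = 140 + 594 = 734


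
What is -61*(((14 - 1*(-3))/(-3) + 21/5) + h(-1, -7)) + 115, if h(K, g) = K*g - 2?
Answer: -1508/15 ≈ -100.53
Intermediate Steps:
h(K, g) = -2 + K*g
-61*(((14 - 1*(-3))/(-3) + 21/5) + h(-1, -7)) + 115 = -61*(((14 - 1*(-3))/(-3) + 21/5) + (-2 - 1*(-7))) + 115 = -61*(((14 + 3)*(-⅓) + 21*(⅕)) + (-2 + 7)) + 115 = -61*((17*(-⅓) + 21/5) + 5) + 115 = -61*((-17/3 + 21/5) + 5) + 115 = -61*(-22/15 + 5) + 115 = -61*53/15 + 115 = -3233/15 + 115 = -1508/15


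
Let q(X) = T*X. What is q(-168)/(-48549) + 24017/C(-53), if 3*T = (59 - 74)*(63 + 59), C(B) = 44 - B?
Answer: 385353591/1569751 ≈ 245.49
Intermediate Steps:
T = -610 (T = ((59 - 74)*(63 + 59))/3 = (-15*122)/3 = (1/3)*(-1830) = -610)
q(X) = -610*X
q(-168)/(-48549) + 24017/C(-53) = -610*(-168)/(-48549) + 24017/(44 - 1*(-53)) = 102480*(-1/48549) + 24017/(44 + 53) = -34160/16183 + 24017/97 = 385353591/1569751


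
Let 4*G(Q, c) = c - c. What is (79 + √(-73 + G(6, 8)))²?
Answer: (79 + I*√73)² ≈ 6168.0 + 1350.0*I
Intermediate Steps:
G(Q, c) = 0 (G(Q, c) = (c - c)/4 = (¼)*0 = 0)
(79 + √(-73 + G(6, 8)))² = (79 + √(-73 + 0))² = (79 + √(-73))² = (79 + I*√73)²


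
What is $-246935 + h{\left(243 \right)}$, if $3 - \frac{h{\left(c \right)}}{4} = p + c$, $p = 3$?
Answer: $-247907$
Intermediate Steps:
$h{\left(c \right)} = - 4 c$ ($h{\left(c \right)} = 12 - 4 \left(3 + c\right) = 12 - \left(12 + 4 c\right) = - 4 c$)
$-246935 + h{\left(243 \right)} = -246935 - 972 = -247907$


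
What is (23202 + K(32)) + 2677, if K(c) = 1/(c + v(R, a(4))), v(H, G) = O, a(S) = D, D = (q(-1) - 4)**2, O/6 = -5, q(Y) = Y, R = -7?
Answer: 51759/2 ≈ 25880.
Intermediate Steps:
O = -30 (O = 6*(-5) = -30)
D = 25 (D = (-1 - 4)**2 = (-5)**2 = 25)
a(S) = 25
v(H, G) = -30
K(c) = 1/(-30 + c) (K(c) = 1/(c - 30) = 1/(-30 + c))
(23202 + K(32)) + 2677 = (23202 + 1/(-30 + 32)) + 2677 = (23202 + 1/2) + 2677 = 46405/2 + 2677 = 51759/2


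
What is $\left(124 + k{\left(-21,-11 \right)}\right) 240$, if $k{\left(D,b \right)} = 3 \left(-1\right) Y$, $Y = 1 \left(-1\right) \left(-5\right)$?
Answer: $26160$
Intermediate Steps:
$Y = 5$ ($Y = \left(-1\right) \left(-5\right) = 5$)
$k{\left(D,b \right)} = -15$ ($k{\left(D,b \right)} = 3 \left(-1\right) 5 = \left(-3\right) 5 = -15$)
$\left(124 + k{\left(-21,-11 \right)}\right) 240 = \left(124 - 15\right) 240 = 109 \cdot 240 = 26160$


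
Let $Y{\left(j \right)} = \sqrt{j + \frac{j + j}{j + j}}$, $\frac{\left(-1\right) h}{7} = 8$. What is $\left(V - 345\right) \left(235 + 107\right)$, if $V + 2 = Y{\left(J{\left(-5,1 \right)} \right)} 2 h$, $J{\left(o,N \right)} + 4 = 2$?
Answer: $-118674 - 38304 i \approx -1.1867 \cdot 10^{5} - 38304.0 i$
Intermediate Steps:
$h = -56$ ($h = \left(-7\right) 8 = -56$)
$J{\left(o,N \right)} = -2$ ($J{\left(o,N \right)} = -4 + 2 = -2$)
$Y{\left(j \right)} = \sqrt{1 + j}$ ($Y{\left(j \right)} = \sqrt{j + \frac{2 j}{2 j}} = \sqrt{j + 2 j \frac{1}{2 j}} = \sqrt{j + 1} = \sqrt{1 + j}$)
$V = -2 - 112 i$ ($V = -2 + \sqrt{1 - 2} \cdot 2 \left(-56\right) = -2 + \sqrt{-1} \cdot 2 \left(-56\right) = -2 + i 2 \left(-56\right) = -2 + 2 i \left(-56\right) = -2 - 112 i \approx -2.0 - 112.0 i$)
$\left(V - 345\right) \left(235 + 107\right) = \left(\left(-2 - 112 i\right) - 345\right) \left(235 + 107\right) = \left(-347 - 112 i\right) 342 = -118674 - 38304 i$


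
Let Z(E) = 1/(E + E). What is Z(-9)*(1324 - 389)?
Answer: -935/18 ≈ -51.944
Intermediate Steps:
Z(E) = 1/(2*E)
Z(-9)*(1324 - 389) = ((1/2)/(-9))*(1324 - 389) = ((1/2)*(-1/9))*935 = -1/18*935 = -935/18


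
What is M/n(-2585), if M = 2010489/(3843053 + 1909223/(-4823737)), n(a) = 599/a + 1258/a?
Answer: -759682163895785/1043176786332702 ≈ -0.72824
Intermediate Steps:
n(a) = 1857/a
M = 3232690059131/6179291679946 (M = 2010489/(3843053 + 1909223*(-1/4823737)) = 2010489/(3843053 - 1909223/4823737) = 2010489/(18537875039838/4823737) = 2010489*(4823737/18537875039838) = 3232690059131/6179291679946 ≈ 0.52315)
M/n(-2585) = 3232690059131/(6179291679946*((1857/(-2585)))) = 3232690059131/(6179291679946*((1857*(-1/2585)))) = 3232690059131/(6179291679946*(-1857/2585)) = (3232690059131/6179291679946)*(-2585/1857) = -759682163895785/1043176786332702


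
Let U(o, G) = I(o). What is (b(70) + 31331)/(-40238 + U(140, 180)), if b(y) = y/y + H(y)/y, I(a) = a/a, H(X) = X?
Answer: -31333/40237 ≈ -0.77871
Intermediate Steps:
I(a) = 1
U(o, G) = 1
b(y) = 2 (b(y) = y/y + y/y = 1 + 1 = 2)
(b(70) + 31331)/(-40238 + U(140, 180)) = (2 + 31331)/(-40238 + 1) = 31333/(-40237) = 31333*(-1/40237) = -31333/40237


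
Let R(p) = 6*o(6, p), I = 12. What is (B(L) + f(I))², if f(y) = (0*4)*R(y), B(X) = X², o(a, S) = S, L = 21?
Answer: 194481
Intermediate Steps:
R(p) = 6*p
f(y) = 0 (f(y) = (0*4)*(6*y) = 0*(6*y) = 0)
(B(L) + f(I))² = (21² + 0)² = (441 + 0)² = 441² = 194481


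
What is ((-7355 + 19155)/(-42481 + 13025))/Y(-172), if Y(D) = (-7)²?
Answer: -1475/180418 ≈ -0.0081755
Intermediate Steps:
Y(D) = 49
((-7355 + 19155)/(-42481 + 13025))/Y(-172) = ((-7355 + 19155)/(-42481 + 13025))/49 = (11800/(-29456))*(1/49) = (11800*(-1/29456))*(1/49) = -1475/3682*1/49 = -1475/180418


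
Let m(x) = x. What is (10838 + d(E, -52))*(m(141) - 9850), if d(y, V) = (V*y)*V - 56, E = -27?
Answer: 604152234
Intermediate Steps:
d(y, V) = -56 + y*V² (d(y, V) = y*V² - 56 = -56 + y*V²)
(10838 + d(E, -52))*(m(141) - 9850) = (10838 + (-56 - 27*(-52)²))*(141 - 9850) = (10838 + (-56 - 27*2704))*(-9709) = (10838 + (-56 - 73008))*(-9709) = (10838 - 73064)*(-9709) = -62226*(-9709) = 604152234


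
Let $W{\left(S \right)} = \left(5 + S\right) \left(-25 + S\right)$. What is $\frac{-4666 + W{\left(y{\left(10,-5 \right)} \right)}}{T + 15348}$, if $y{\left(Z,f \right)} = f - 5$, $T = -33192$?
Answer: $\frac{1497}{5948} \approx 0.25168$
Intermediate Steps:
$y{\left(Z,f \right)} = -5 + f$ ($y{\left(Z,f \right)} = f - 5 = -5 + f$)
$W{\left(S \right)} = \left(-25 + S\right) \left(5 + S\right)$
$\frac{-4666 + W{\left(y{\left(10,-5 \right)} \right)}}{T + 15348} = \frac{-4666 - \left(125 - \left(-5 - 5\right)^{2} + 20 \left(-5 - 5\right)\right)}{-33192 + 15348} = \frac{-4666 - \left(-75 - 100\right)}{-17844} = \left(-4666 + \left(-125 + 100 + 200\right)\right) \left(- \frac{1}{17844}\right) = \left(-4666 + 175\right) \left(- \frac{1}{17844}\right) = \left(-4491\right) \left(- \frac{1}{17844}\right) = \frac{1497}{5948}$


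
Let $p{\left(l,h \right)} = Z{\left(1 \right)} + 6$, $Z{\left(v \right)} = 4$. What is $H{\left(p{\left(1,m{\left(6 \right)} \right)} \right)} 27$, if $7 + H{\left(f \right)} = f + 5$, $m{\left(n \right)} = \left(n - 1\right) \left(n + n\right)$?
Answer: $216$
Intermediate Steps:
$m{\left(n \right)} = 2 n \left(-1 + n\right)$ ($m{\left(n \right)} = \left(-1 + n\right) 2 n = 2 n \left(-1 + n\right)$)
$p{\left(l,h \right)} = 10$ ($p{\left(l,h \right)} = 4 + 6 = 10$)
$H{\left(f \right)} = -2 + f$ ($H{\left(f \right)} = -7 + \left(f + 5\right) = -7 + \left(5 + f\right) = -2 + f$)
$H{\left(p{\left(1,m{\left(6 \right)} \right)} \right)} 27 = \left(-2 + 10\right) 27 = 8 \cdot 27 = 216$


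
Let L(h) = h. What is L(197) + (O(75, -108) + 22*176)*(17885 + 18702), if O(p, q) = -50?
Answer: 139835711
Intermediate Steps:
L(197) + (O(75, -108) + 22*176)*(17885 + 18702) = 197 + (-50 + 22*176)*(17885 + 18702) = 197 + (-50 + 3872)*36587 = 197 + 3822*36587 = 197 + 139835514 = 139835711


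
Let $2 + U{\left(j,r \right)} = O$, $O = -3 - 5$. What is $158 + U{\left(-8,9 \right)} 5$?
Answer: $108$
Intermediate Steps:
$O = -8$ ($O = -3 - 5 = -8$)
$U{\left(j,r \right)} = -10$ ($U{\left(j,r \right)} = -2 - 8 = -10$)
$158 + U{\left(-8,9 \right)} 5 = 158 - 50 = 108$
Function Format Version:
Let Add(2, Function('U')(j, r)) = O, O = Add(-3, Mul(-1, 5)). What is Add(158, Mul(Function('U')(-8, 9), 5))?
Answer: 108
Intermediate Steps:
O = -8 (O = Add(-3, -5) = -8)
Function('U')(j, r) = -10 (Function('U')(j, r) = Add(-2, -8) = -10)
Add(158, Mul(Function('U')(-8, 9), 5)) = Add(158, Mul(-10, 5)) = Add(158, -50) = 108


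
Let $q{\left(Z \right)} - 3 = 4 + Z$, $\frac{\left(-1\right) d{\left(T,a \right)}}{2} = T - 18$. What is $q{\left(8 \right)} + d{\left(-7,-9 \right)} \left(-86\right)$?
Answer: $-4285$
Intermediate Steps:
$d{\left(T,a \right)} = 36 - 2 T$ ($d{\left(T,a \right)} = - 2 \left(T - 18\right) = - 2 \left(-18 + T\right) = 36 - 2 T$)
$q{\left(Z \right)} = 7 + Z$ ($q{\left(Z \right)} = 3 + \left(4 + Z\right) = 7 + Z$)
$q{\left(8 \right)} + d{\left(-7,-9 \right)} \left(-86\right) = \left(7 + 8\right) + \left(36 - -14\right) \left(-86\right) = 15 + \left(36 + 14\right) \left(-86\right) = 15 + 50 \left(-86\right) = 15 - 4300 = -4285$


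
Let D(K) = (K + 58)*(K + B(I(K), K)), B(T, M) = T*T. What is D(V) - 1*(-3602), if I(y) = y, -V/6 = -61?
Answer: 56956130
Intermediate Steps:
V = 366 (V = -6*(-61) = 366)
B(T, M) = T²
D(K) = (58 + K)*(K + K²) (D(K) = (K + 58)*(K + K²) = (58 + K)*(K + K²))
D(V) - 1*(-3602) = 366*(58 + 366² + 59*366) - 1*(-3602) = 366*(58 + 133956 + 21594) + 3602 = 366*155608 + 3602 = 56952528 + 3602 = 56956130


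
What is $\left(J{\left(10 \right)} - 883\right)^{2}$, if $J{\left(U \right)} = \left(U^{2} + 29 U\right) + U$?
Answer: $233289$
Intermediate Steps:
$J{\left(U \right)} = U^{2} + 30 U$
$\left(J{\left(10 \right)} - 883\right)^{2} = \left(10 \left(30 + 10\right) - 883\right)^{2} = \left(10 \cdot 40 - 883\right)^{2} = \left(400 - 883\right)^{2} = \left(-483\right)^{2} = 233289$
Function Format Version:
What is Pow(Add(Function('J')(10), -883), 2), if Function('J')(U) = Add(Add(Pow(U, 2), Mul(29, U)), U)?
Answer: 233289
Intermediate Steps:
Function('J')(U) = Add(Pow(U, 2), Mul(30, U))
Pow(Add(Function('J')(10), -883), 2) = Pow(Add(Mul(10, Add(30, 10)), -883), 2) = Pow(Add(Mul(10, 40), -883), 2) = Pow(Add(400, -883), 2) = Pow(-483, 2) = 233289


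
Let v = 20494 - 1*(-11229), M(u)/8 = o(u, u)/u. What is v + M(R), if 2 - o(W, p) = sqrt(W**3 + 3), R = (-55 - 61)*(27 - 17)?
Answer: 4599833/145 + I*sqrt(1560895997)/145 ≈ 31723.0 + 272.47*I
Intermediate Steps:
R = -1160 (R = -116*10 = -1160)
o(W, p) = 2 - sqrt(3 + W**3) (o(W, p) = 2 - sqrt(W**3 + 3) = 2 - sqrt(3 + W**3))
M(u) = 8*(2 - sqrt(3 + u**3))/u (M(u) = 8*((2 - sqrt(3 + u**3))/u) = 8*(2 - sqrt(3 + u**3))/u)
v = 31723 (v = 20494 + 11229 = 31723)
v + M(R) = 31723 + 8*(2 - sqrt(3 + (-1160)**3))/(-1160) = 31723 + 8*(-1/1160)*(2 - sqrt(3 - 1560896000)) = 31723 + 8*(-1/1160)*(2 - sqrt(-1560895997)) = 31723 + 8*(-1/1160)*(2 - I*sqrt(1560895997)) = 31723 + (-2/145 + I*sqrt(1560895997)/145) = 4599833/145 + I*sqrt(1560895997)/145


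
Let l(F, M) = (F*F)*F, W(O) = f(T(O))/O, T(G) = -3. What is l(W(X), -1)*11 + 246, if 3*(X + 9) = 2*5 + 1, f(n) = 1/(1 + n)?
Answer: 8061225/32768 ≈ 246.01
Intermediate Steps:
X = -16/3 (X = -9 + (2*5 + 1)/3 = -9 + (10 + 1)/3 = -9 + (1/3)*11 = -9 + 11/3 = -16/3 ≈ -5.3333)
W(O) = -1/(2*O) (W(O) = 1/((1 - 3)*O) = 1/((-2)*O) = -1/(2*O))
l(F, M) = F**3 (l(F, M) = F**2*F = F**3)
l(W(X), -1)*11 + 246 = (-1/(2*(-16/3)))**3*11 + 246 = (-1/2*(-3/16))**3*11 + 246 = (3/32)**3*11 + 246 = (27/32768)*11 + 246 = 297/32768 + 246 = 8061225/32768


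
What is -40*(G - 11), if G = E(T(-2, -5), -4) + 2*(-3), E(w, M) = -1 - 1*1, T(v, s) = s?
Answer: 760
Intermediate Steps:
E(w, M) = -2 (E(w, M) = -1 - 1 = -2)
G = -8 (G = -2 + 2*(-3) = -2 - 6 = -8)
-40*(G - 11) = -40*(-8 - 11) = -40*(-19) = 760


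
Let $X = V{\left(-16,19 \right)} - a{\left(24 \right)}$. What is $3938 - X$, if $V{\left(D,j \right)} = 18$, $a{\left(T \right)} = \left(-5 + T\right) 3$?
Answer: $3977$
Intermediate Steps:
$a{\left(T \right)} = -15 + 3 T$
$X = -39$ ($X = 18 - \left(-15 + 3 \cdot 24\right) = 18 - \left(-15 + 72\right) = 18 - 57 = -39$)
$3938 - X = 3938 - -39 = 3938 + 39 = 3977$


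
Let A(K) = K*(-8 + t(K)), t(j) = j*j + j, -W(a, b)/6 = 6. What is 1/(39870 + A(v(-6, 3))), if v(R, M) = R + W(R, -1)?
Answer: -1/32118 ≈ -3.1135e-5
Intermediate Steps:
W(a, b) = -36 (W(a, b) = -6*6 = -36)
t(j) = j + j² (t(j) = j² + j = j + j²)
v(R, M) = -36 + R (v(R, M) = R - 36 = -36 + R)
A(K) = K*(-8 + K*(1 + K))
1/(39870 + A(v(-6, 3))) = 1/(39870 + (-36 - 6)*(-8 + (-36 - 6)*(1 + (-36 - 6)))) = 1/(39870 - 42*(-8 - 42*(1 - 42))) = 1/(39870 - 42*(-8 - 42*(-41))) = 1/(39870 - 42*(-8 + 1722)) = 1/(39870 - 42*1714) = 1/(39870 - 71988) = 1/(-32118) = -1/32118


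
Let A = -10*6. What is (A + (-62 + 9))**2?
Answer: 12769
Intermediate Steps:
A = -60
(A + (-62 + 9))**2 = (-60 + (-62 + 9))**2 = (-60 - 53)**2 = (-113)**2 = 12769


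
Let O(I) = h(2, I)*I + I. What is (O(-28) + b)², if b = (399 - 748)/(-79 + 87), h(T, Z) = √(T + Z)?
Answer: -976247/64 + 4011*I*√26 ≈ -15254.0 + 20452.0*I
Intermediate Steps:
O(I) = I + I*√(2 + I) (O(I) = √(2 + I)*I + I = I*√(2 + I) + I = I + I*√(2 + I))
b = -349/8 ≈ -43.625
(O(-28) + b)² = (-28*(1 + √(2 - 28)) - 349/8)² = (-28*(1 + √(-26)) - 349/8)² = (-28*(1 + I*√26) - 349/8)² = ((-28 - 28*I*√26) - 349/8)² = (-573/8 - 28*I*√26)²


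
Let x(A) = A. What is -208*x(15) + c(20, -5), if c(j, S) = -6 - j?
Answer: -3146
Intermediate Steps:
-208*x(15) + c(20, -5) = -208*15 + (-6 - 1*20) = -3120 + (-6 - 20) = -3120 - 26 = -3146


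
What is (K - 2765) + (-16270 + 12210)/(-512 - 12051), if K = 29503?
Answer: 335913554/12563 ≈ 26738.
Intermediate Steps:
(K - 2765) + (-16270 + 12210)/(-512 - 12051) = (29503 - 2765) + (-16270 + 12210)/(-512 - 12051) = 26738 - 4060/(-12563) = 26738 - 4060*(-1/12563) = 26738 + 4060/12563 = 335913554/12563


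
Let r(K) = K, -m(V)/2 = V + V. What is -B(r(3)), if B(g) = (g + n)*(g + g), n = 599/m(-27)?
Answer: -923/18 ≈ -51.278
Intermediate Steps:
m(V) = -4*V (m(V) = -2*(V + V) = -4*V)
n = 599/108 (n = 599/((-4*(-27))) = 599/108 ≈ 5.5463)
B(g) = 2*g*(599/108 + g) (B(g) = (g + 599/108)*(g + g) = (599/108 + g)*(2*g) = 2*g*(599/108 + g))
-B(r(3)) = -3*(599 + 108*3)/54 = -3*(599 + 324)/54 = -3*923/54 = -1*923/18 = -923/18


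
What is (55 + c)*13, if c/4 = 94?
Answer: 5603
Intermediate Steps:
c = 376 (c = 4*94 = 376)
(55 + c)*13 = (55 + 376)*13 = 431*13 = 5603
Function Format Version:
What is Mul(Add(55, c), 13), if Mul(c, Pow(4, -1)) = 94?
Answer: 5603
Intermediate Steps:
c = 376 (c = Mul(4, 94) = 376)
Mul(Add(55, c), 13) = Mul(Add(55, 376), 13) = Mul(431, 13) = 5603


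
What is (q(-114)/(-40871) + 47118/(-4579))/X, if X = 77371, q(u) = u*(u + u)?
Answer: -2044777146/14479851815639 ≈ -0.00014122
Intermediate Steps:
q(u) = 2*u² (q(u) = u*(2*u) = 2*u²)
(q(-114)/(-40871) + 47118/(-4579))/X = ((2*(-114)²)/(-40871) + 47118/(-4579))/77371 = ((2*12996)*(-1/40871) + 47118*(-1/4579))*(1/77371) = (25992*(-1/40871) - 47118/4579)*(1/77371) = (-25992/40871 - 47118/4579)*(1/77371) = -2044777146/187148309*1/77371 = -2044777146/14479851815639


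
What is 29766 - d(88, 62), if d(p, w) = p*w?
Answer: 24310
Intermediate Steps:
29766 - d(88, 62) = 29766 - 88*62 = 29766 - 1*5456 = 29766 - 5456 = 24310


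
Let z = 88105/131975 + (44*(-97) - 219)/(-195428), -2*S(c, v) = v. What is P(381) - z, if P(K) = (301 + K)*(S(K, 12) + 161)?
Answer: 545282662891447/5158322060 ≈ 1.0571e+5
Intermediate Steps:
S(c, v) = -v/2
z = 3562071153/5158322060 (z = 88105*(1/131975) + (-4268 - 219)*(-1/195428) = 17621/26395 - 4487*(-1/195428) = 17621/26395 + 4487/195428 = 3562071153/5158322060 ≈ 0.69055)
P(K) = 46655 + 155*K (P(K) = (301 + K)*(-½*12 + 161) = (301 + K)*(-6 + 161) = (301 + K)*155 = 46655 + 155*K)
P(381) - z = (46655 + 155*381) - 1*3562071153/5158322060 = (46655 + 59055) - 3562071153/5158322060 = 105710 - 3562071153/5158322060 = 545282662891447/5158322060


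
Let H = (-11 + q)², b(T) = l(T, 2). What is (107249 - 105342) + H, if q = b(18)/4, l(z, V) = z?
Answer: 7797/4 ≈ 1949.3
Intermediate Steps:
b(T) = T
q = 9/2 (q = 18/4 = 18*(¼) = 9/2 ≈ 4.5000)
H = 169/4 (H = (-11 + 9/2)² = (-13/2)² = 169/4 ≈ 42.250)
(107249 - 105342) + H = (107249 - 105342) + 169/4 = 1907 + 169/4 = 7797/4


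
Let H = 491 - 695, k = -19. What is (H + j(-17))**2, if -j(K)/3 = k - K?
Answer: 39204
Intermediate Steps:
H = -204
j(K) = 57 + 3*K (j(K) = -3*(-19 - K) = 57 + 3*K)
(H + j(-17))**2 = (-204 + (57 + 3*(-17)))**2 = (-204 + (57 - 51))**2 = (-204 + 6)**2 = (-198)**2 = 39204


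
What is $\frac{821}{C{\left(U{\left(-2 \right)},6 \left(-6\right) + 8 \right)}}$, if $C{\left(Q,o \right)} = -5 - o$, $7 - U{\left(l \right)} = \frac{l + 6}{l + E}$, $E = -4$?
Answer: $\frac{821}{23} \approx 35.696$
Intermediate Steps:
$U{\left(l \right)} = 7 - \frac{6 + l}{-4 + l}$ ($U{\left(l \right)} = 7 - \frac{l + 6}{l - 4} = 7 - \frac{6 + l}{-4 + l}$)
$\frac{821}{C{\left(U{\left(-2 \right)},6 \left(-6\right) + 8 \right)}} = \frac{821}{-5 - \left(6 \left(-6\right) + 8\right)} = \frac{821}{-5 - \left(-36 + 8\right)} = \frac{821}{-5 - -28} = \frac{821}{-5 + 28} = \frac{821}{23}$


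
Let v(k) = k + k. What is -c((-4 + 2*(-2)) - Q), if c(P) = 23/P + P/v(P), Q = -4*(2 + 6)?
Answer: -35/24 ≈ -1.4583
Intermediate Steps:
Q = -32 (Q = -4*8 = -32)
v(k) = 2*k
c(P) = 1/2 + 23/P (c(P) = 23/P + P/((2*P)) = 23/P + P*(1/(2*P)) = 23/P + 1/2 = 1/2 + 23/P)
-c((-4 + 2*(-2)) - Q) = -(46 + ((-4 + 2*(-2)) - 1*(-32)))/(2*((-4 + 2*(-2)) - 1*(-32))) = -(46 + ((-4 - 4) + 32))/(2*((-4 - 4) + 32)) = -(46 + (-8 + 32))/(2*(-8 + 32)) = -(46 + 24)/(2*24) = -70/(2*24) = -1*35/24 = -35/24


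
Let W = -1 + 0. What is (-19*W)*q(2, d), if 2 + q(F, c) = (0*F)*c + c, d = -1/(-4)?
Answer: -133/4 ≈ -33.250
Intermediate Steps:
W = -1
d = ¼ (d = -1*(-¼) = ¼ ≈ 0.25000)
q(F, c) = -2 + c (q(F, c) = -2 + ((0*F)*c + c) = -2 + (0*c + c) = -2 + (0 + c) = -2 + c)
(-19*W)*q(2, d) = (-19*(-1))*(-2 + ¼) = 19*(-7/4) = -133/4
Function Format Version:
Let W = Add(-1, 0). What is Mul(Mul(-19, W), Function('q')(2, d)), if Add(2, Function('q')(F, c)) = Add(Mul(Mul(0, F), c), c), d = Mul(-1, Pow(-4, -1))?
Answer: Rational(-133, 4) ≈ -33.250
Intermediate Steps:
W = -1
d = Rational(1, 4) (d = Mul(-1, Rational(-1, 4)) = Rational(1, 4) ≈ 0.25000)
Function('q')(F, c) = Add(-2, c) (Function('q')(F, c) = Add(-2, Add(Mul(Mul(0, F), c), c)) = Add(-2, Add(Mul(0, c), c)) = Add(-2, Add(0, c)) = Add(-2, c))
Mul(Mul(-19, W), Function('q')(2, d)) = Mul(Mul(-19, -1), Add(-2, Rational(1, 4))) = Mul(19, Rational(-7, 4)) = Rational(-133, 4)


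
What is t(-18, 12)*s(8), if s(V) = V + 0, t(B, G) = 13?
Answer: 104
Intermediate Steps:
s(V) = V
t(-18, 12)*s(8) = 13*8 = 104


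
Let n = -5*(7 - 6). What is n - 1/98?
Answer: -491/98 ≈ -5.0102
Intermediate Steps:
n = -5 (n = -5*1 = -5)
n - 1/98 = -5 - 1/98 = -491/98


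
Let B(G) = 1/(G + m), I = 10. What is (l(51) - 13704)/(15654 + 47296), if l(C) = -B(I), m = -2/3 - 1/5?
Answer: -1877463/8624150 ≈ -0.21770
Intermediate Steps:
m = -13/15 (m = -2*⅓ - 1*⅕ = -⅔ - ⅕ = -13/15 ≈ -0.86667)
B(G) = 1/(-13/15 + G) (B(G) = 1/(G - 13/15) = 1/(-13/15 + G))
l(C) = -15/137 (l(C) = -15/(-13 + 15*10) = -15/(-13 + 150) = -15/137)
(l(51) - 13704)/(15654 + 47296) = (-15/137 - 13704)/(15654 + 47296) = -1877463/137/62950 = -1877463/137*1/62950 = -1877463/8624150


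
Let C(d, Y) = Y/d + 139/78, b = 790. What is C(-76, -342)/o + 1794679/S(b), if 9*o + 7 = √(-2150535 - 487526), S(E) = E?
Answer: 1025821399207/451556495 - 49*I*√2638061/2286362 ≈ 2271.7 - 0.034809*I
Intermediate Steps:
C(d, Y) = 139/78 + Y/d (C(d, Y) = Y/d + 139*(1/78) = Y/d + 139/78 = 139/78 + Y/d)
o = -7/9 + I*√2638061/9 (o = -7/9 + √(-2150535 - 487526)/9 = -7/9 + √(-2638061)/9 = -7/9 + (I*√2638061)/9 = -7/9 + I*√2638061/9 ≈ -0.77778 + 180.47*I)
C(-76, -342)/o + 1794679/S(b) = (139/78 - 342/(-76))/(-7/9 + I*√2638061/9) + 1794679/790 = (139/78 - 342*(-1/76))/(-7/9 + I*√2638061/9) + 1794679*(1/790) = (139/78 + 9/2)/(-7/9 + I*√2638061/9) + 1794679/790 = 245/(39*(-7/9 + I*√2638061/9)) + 1794679/790 = 1794679/790 + 245/(39*(-7/9 + I*√2638061/9))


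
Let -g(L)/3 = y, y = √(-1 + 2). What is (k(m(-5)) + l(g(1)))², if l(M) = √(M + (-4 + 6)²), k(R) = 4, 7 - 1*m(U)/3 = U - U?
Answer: 25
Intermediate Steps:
m(U) = 21 (m(U) = 21 - 3*(U - U) = 21 - 3*0 = 21 + 0 = 21)
y = 1 (y = √1 = 1)
g(L) = -3 (g(L) = -3*1 = -3)
l(M) = √(4 + M) (l(M) = √(M + 2²) = √(M + 4) = √(4 + M))
(k(m(-5)) + l(g(1)))² = (4 + √(4 - 3))² = (4 + √1)² = (4 + 1)² = 5² = 25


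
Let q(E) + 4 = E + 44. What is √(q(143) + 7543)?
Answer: √7726 ≈ 87.898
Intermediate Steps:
q(E) = 40 + E (q(E) = -4 + (E + 44) = -4 + (44 + E) = 40 + E)
√(q(143) + 7543) = √((40 + 143) + 7543) = √(183 + 7543) = √7726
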